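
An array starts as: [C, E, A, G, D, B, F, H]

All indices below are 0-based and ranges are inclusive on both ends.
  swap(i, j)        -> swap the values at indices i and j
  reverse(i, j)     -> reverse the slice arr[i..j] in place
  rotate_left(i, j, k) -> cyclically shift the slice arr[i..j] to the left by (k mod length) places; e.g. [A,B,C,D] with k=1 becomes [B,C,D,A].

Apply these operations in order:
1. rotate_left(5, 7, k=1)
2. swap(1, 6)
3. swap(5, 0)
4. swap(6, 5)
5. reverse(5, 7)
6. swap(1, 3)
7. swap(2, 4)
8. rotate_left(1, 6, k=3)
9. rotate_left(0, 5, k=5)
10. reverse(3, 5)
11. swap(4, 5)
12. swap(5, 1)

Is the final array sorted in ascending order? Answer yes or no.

Answer: no

Derivation:
After 1 (rotate_left(5, 7, k=1)): [C, E, A, G, D, F, H, B]
After 2 (swap(1, 6)): [C, H, A, G, D, F, E, B]
After 3 (swap(5, 0)): [F, H, A, G, D, C, E, B]
After 4 (swap(6, 5)): [F, H, A, G, D, E, C, B]
After 5 (reverse(5, 7)): [F, H, A, G, D, B, C, E]
After 6 (swap(1, 3)): [F, G, A, H, D, B, C, E]
After 7 (swap(2, 4)): [F, G, D, H, A, B, C, E]
After 8 (rotate_left(1, 6, k=3)): [F, A, B, C, G, D, H, E]
After 9 (rotate_left(0, 5, k=5)): [D, F, A, B, C, G, H, E]
After 10 (reverse(3, 5)): [D, F, A, G, C, B, H, E]
After 11 (swap(4, 5)): [D, F, A, G, B, C, H, E]
After 12 (swap(5, 1)): [D, C, A, G, B, F, H, E]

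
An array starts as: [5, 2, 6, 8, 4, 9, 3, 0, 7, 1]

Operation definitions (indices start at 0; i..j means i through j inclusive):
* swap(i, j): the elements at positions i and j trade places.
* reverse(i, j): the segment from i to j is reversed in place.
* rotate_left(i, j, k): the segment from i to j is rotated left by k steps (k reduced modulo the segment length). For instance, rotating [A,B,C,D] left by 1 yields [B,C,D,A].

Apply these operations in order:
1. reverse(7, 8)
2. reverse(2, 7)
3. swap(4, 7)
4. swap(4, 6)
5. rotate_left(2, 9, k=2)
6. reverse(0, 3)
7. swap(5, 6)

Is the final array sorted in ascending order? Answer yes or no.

After 1 (reverse(7, 8)): [5, 2, 6, 8, 4, 9, 3, 7, 0, 1]
After 2 (reverse(2, 7)): [5, 2, 7, 3, 9, 4, 8, 6, 0, 1]
After 3 (swap(4, 7)): [5, 2, 7, 3, 6, 4, 8, 9, 0, 1]
After 4 (swap(4, 6)): [5, 2, 7, 3, 8, 4, 6, 9, 0, 1]
After 5 (rotate_left(2, 9, k=2)): [5, 2, 8, 4, 6, 9, 0, 1, 7, 3]
After 6 (reverse(0, 3)): [4, 8, 2, 5, 6, 9, 0, 1, 7, 3]
After 7 (swap(5, 6)): [4, 8, 2, 5, 6, 0, 9, 1, 7, 3]

Answer: no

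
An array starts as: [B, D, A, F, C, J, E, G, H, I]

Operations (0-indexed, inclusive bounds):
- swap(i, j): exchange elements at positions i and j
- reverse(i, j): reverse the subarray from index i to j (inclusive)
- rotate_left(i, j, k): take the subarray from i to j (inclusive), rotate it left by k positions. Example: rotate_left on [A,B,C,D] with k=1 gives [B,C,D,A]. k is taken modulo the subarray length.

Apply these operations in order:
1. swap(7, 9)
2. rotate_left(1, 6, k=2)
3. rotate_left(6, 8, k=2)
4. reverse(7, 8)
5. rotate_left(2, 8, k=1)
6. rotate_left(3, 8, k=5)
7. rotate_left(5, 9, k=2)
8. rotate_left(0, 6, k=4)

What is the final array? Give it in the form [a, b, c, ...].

After 1 (swap(7, 9)): [B, D, A, F, C, J, E, I, H, G]
After 2 (rotate_left(1, 6, k=2)): [B, F, C, J, E, D, A, I, H, G]
After 3 (rotate_left(6, 8, k=2)): [B, F, C, J, E, D, H, A, I, G]
After 4 (reverse(7, 8)): [B, F, C, J, E, D, H, I, A, G]
After 5 (rotate_left(2, 8, k=1)): [B, F, J, E, D, H, I, A, C, G]
After 6 (rotate_left(3, 8, k=5)): [B, F, J, C, E, D, H, I, A, G]
After 7 (rotate_left(5, 9, k=2)): [B, F, J, C, E, I, A, G, D, H]
After 8 (rotate_left(0, 6, k=4)): [E, I, A, B, F, J, C, G, D, H]

Answer: [E, I, A, B, F, J, C, G, D, H]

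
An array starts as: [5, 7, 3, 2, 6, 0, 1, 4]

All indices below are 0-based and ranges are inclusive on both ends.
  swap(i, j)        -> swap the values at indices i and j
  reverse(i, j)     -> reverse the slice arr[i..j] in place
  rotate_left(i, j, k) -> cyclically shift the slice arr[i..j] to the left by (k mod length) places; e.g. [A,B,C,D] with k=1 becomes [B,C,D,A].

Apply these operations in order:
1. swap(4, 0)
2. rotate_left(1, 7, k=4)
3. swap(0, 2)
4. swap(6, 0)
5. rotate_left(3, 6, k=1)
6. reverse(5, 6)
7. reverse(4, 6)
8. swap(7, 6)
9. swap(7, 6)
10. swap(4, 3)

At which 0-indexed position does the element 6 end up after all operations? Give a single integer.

Answer: 2

Derivation:
After 1 (swap(4, 0)): [6, 7, 3, 2, 5, 0, 1, 4]
After 2 (rotate_left(1, 7, k=4)): [6, 0, 1, 4, 7, 3, 2, 5]
After 3 (swap(0, 2)): [1, 0, 6, 4, 7, 3, 2, 5]
After 4 (swap(6, 0)): [2, 0, 6, 4, 7, 3, 1, 5]
After 5 (rotate_left(3, 6, k=1)): [2, 0, 6, 7, 3, 1, 4, 5]
After 6 (reverse(5, 6)): [2, 0, 6, 7, 3, 4, 1, 5]
After 7 (reverse(4, 6)): [2, 0, 6, 7, 1, 4, 3, 5]
After 8 (swap(7, 6)): [2, 0, 6, 7, 1, 4, 5, 3]
After 9 (swap(7, 6)): [2, 0, 6, 7, 1, 4, 3, 5]
After 10 (swap(4, 3)): [2, 0, 6, 1, 7, 4, 3, 5]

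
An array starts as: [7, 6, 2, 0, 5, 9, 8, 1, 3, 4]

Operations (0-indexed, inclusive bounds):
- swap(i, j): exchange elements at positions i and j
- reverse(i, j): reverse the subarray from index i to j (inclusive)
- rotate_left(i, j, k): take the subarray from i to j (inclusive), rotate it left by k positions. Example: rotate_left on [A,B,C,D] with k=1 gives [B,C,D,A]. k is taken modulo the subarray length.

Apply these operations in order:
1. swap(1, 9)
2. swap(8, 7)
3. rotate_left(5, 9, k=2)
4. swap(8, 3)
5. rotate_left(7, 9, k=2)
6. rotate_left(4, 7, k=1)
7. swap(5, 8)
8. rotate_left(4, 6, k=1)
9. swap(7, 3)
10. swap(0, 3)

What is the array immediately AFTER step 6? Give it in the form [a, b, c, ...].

After 1 (swap(1, 9)): [7, 4, 2, 0, 5, 9, 8, 1, 3, 6]
After 2 (swap(8, 7)): [7, 4, 2, 0, 5, 9, 8, 3, 1, 6]
After 3 (rotate_left(5, 9, k=2)): [7, 4, 2, 0, 5, 3, 1, 6, 9, 8]
After 4 (swap(8, 3)): [7, 4, 2, 9, 5, 3, 1, 6, 0, 8]
After 5 (rotate_left(7, 9, k=2)): [7, 4, 2, 9, 5, 3, 1, 8, 6, 0]
After 6 (rotate_left(4, 7, k=1)): [7, 4, 2, 9, 3, 1, 8, 5, 6, 0]

Answer: [7, 4, 2, 9, 3, 1, 8, 5, 6, 0]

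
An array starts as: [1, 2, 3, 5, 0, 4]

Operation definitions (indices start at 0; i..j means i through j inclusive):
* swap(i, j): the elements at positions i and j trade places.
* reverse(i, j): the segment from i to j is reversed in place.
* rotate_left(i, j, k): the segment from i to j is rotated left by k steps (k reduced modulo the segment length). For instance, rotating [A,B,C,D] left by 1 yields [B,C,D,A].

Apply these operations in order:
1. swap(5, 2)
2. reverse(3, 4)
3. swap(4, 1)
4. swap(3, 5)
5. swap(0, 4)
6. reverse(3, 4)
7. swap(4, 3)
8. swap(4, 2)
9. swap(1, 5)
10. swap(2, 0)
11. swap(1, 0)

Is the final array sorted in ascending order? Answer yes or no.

Answer: yes

Derivation:
After 1 (swap(5, 2)): [1, 2, 4, 5, 0, 3]
After 2 (reverse(3, 4)): [1, 2, 4, 0, 5, 3]
After 3 (swap(4, 1)): [1, 5, 4, 0, 2, 3]
After 4 (swap(3, 5)): [1, 5, 4, 3, 2, 0]
After 5 (swap(0, 4)): [2, 5, 4, 3, 1, 0]
After 6 (reverse(3, 4)): [2, 5, 4, 1, 3, 0]
After 7 (swap(4, 3)): [2, 5, 4, 3, 1, 0]
After 8 (swap(4, 2)): [2, 5, 1, 3, 4, 0]
After 9 (swap(1, 5)): [2, 0, 1, 3, 4, 5]
After 10 (swap(2, 0)): [1, 0, 2, 3, 4, 5]
After 11 (swap(1, 0)): [0, 1, 2, 3, 4, 5]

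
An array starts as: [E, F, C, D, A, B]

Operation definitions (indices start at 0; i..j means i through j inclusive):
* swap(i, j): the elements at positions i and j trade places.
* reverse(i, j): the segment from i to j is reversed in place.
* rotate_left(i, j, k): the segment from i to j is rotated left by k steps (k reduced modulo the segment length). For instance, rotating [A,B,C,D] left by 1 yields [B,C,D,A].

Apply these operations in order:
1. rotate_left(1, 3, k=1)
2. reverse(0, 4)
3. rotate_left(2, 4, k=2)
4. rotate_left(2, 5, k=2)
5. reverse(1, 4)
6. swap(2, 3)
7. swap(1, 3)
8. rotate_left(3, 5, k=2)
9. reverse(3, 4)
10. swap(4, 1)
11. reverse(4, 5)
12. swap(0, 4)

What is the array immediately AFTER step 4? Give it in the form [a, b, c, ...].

Answer: [A, F, C, B, E, D]

Derivation:
After 1 (rotate_left(1, 3, k=1)): [E, C, D, F, A, B]
After 2 (reverse(0, 4)): [A, F, D, C, E, B]
After 3 (rotate_left(2, 4, k=2)): [A, F, E, D, C, B]
After 4 (rotate_left(2, 5, k=2)): [A, F, C, B, E, D]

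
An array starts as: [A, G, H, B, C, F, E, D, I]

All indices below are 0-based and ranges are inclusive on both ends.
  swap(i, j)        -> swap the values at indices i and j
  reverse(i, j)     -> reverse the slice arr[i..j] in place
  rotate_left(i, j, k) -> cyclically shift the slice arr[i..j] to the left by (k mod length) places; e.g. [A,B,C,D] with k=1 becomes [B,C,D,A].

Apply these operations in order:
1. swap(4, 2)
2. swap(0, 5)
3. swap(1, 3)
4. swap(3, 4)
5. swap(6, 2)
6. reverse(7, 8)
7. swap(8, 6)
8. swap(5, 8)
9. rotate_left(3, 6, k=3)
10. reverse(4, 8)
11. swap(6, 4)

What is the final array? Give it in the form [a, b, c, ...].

After 1 (swap(4, 2)): [A, G, C, B, H, F, E, D, I]
After 2 (swap(0, 5)): [F, G, C, B, H, A, E, D, I]
After 3 (swap(1, 3)): [F, B, C, G, H, A, E, D, I]
After 4 (swap(3, 4)): [F, B, C, H, G, A, E, D, I]
After 5 (swap(6, 2)): [F, B, E, H, G, A, C, D, I]
After 6 (reverse(7, 8)): [F, B, E, H, G, A, C, I, D]
After 7 (swap(8, 6)): [F, B, E, H, G, A, D, I, C]
After 8 (swap(5, 8)): [F, B, E, H, G, C, D, I, A]
After 9 (rotate_left(3, 6, k=3)): [F, B, E, D, H, G, C, I, A]
After 10 (reverse(4, 8)): [F, B, E, D, A, I, C, G, H]
After 11 (swap(6, 4)): [F, B, E, D, C, I, A, G, H]

Answer: [F, B, E, D, C, I, A, G, H]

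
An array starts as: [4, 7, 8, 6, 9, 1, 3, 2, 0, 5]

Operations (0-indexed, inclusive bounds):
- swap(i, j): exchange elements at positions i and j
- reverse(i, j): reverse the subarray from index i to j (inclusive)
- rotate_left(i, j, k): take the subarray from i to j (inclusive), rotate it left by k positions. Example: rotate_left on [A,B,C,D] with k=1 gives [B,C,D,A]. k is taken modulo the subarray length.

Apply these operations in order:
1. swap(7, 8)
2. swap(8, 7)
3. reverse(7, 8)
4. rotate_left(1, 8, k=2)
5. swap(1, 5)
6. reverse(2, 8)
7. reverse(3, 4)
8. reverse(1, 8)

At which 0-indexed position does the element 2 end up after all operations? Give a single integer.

Answer: 6

Derivation:
After 1 (swap(7, 8)): [4, 7, 8, 6, 9, 1, 3, 0, 2, 5]
After 2 (swap(8, 7)): [4, 7, 8, 6, 9, 1, 3, 2, 0, 5]
After 3 (reverse(7, 8)): [4, 7, 8, 6, 9, 1, 3, 0, 2, 5]
After 4 (rotate_left(1, 8, k=2)): [4, 6, 9, 1, 3, 0, 2, 7, 8, 5]
After 5 (swap(1, 5)): [4, 0, 9, 1, 3, 6, 2, 7, 8, 5]
After 6 (reverse(2, 8)): [4, 0, 8, 7, 2, 6, 3, 1, 9, 5]
After 7 (reverse(3, 4)): [4, 0, 8, 2, 7, 6, 3, 1, 9, 5]
After 8 (reverse(1, 8)): [4, 9, 1, 3, 6, 7, 2, 8, 0, 5]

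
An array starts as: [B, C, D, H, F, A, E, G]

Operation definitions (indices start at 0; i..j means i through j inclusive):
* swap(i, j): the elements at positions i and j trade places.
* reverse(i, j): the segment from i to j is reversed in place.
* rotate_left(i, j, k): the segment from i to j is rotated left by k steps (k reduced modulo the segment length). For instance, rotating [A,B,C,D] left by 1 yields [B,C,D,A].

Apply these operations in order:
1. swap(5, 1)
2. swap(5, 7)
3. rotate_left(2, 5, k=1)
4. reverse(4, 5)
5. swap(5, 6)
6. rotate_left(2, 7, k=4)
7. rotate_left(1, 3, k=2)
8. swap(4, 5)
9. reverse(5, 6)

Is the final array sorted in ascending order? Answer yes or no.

After 1 (swap(5, 1)): [B, A, D, H, F, C, E, G]
After 2 (swap(5, 7)): [B, A, D, H, F, G, E, C]
After 3 (rotate_left(2, 5, k=1)): [B, A, H, F, G, D, E, C]
After 4 (reverse(4, 5)): [B, A, H, F, D, G, E, C]
After 5 (swap(5, 6)): [B, A, H, F, D, E, G, C]
After 6 (rotate_left(2, 7, k=4)): [B, A, G, C, H, F, D, E]
After 7 (rotate_left(1, 3, k=2)): [B, C, A, G, H, F, D, E]
After 8 (swap(4, 5)): [B, C, A, G, F, H, D, E]
After 9 (reverse(5, 6)): [B, C, A, G, F, D, H, E]

Answer: no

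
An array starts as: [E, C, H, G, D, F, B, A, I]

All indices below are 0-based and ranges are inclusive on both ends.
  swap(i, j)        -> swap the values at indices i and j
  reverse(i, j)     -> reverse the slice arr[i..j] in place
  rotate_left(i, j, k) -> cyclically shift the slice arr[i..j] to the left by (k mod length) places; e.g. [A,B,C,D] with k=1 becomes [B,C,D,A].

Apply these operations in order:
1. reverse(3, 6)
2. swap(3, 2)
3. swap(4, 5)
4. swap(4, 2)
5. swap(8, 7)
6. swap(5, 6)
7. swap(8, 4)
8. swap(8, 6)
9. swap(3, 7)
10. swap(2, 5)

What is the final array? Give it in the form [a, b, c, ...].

After 1 (reverse(3, 6)): [E, C, H, B, F, D, G, A, I]
After 2 (swap(3, 2)): [E, C, B, H, F, D, G, A, I]
After 3 (swap(4, 5)): [E, C, B, H, D, F, G, A, I]
After 4 (swap(4, 2)): [E, C, D, H, B, F, G, A, I]
After 5 (swap(8, 7)): [E, C, D, H, B, F, G, I, A]
After 6 (swap(5, 6)): [E, C, D, H, B, G, F, I, A]
After 7 (swap(8, 4)): [E, C, D, H, A, G, F, I, B]
After 8 (swap(8, 6)): [E, C, D, H, A, G, B, I, F]
After 9 (swap(3, 7)): [E, C, D, I, A, G, B, H, F]
After 10 (swap(2, 5)): [E, C, G, I, A, D, B, H, F]

Answer: [E, C, G, I, A, D, B, H, F]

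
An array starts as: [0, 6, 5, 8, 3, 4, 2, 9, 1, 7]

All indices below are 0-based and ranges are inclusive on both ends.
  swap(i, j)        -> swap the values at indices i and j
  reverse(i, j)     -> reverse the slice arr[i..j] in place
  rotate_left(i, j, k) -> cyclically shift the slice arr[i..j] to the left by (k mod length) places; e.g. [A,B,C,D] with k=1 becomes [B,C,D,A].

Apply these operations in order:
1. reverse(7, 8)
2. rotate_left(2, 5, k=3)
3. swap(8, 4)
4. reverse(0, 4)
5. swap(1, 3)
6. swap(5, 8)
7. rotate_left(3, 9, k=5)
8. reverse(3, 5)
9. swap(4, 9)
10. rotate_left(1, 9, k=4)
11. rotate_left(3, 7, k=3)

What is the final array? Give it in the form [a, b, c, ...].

Answer: [9, 3, 0, 6, 4, 8, 2, 7, 5, 1]

Derivation:
After 1 (reverse(7, 8)): [0, 6, 5, 8, 3, 4, 2, 1, 9, 7]
After 2 (rotate_left(2, 5, k=3)): [0, 6, 4, 5, 8, 3, 2, 1, 9, 7]
After 3 (swap(8, 4)): [0, 6, 4, 5, 9, 3, 2, 1, 8, 7]
After 4 (reverse(0, 4)): [9, 5, 4, 6, 0, 3, 2, 1, 8, 7]
After 5 (swap(1, 3)): [9, 6, 4, 5, 0, 3, 2, 1, 8, 7]
After 6 (swap(5, 8)): [9, 6, 4, 5, 0, 8, 2, 1, 3, 7]
After 7 (rotate_left(3, 9, k=5)): [9, 6, 4, 3, 7, 5, 0, 8, 2, 1]
After 8 (reverse(3, 5)): [9, 6, 4, 5, 7, 3, 0, 8, 2, 1]
After 9 (swap(4, 9)): [9, 6, 4, 5, 1, 3, 0, 8, 2, 7]
After 10 (rotate_left(1, 9, k=4)): [9, 3, 0, 8, 2, 7, 6, 4, 5, 1]
After 11 (rotate_left(3, 7, k=3)): [9, 3, 0, 6, 4, 8, 2, 7, 5, 1]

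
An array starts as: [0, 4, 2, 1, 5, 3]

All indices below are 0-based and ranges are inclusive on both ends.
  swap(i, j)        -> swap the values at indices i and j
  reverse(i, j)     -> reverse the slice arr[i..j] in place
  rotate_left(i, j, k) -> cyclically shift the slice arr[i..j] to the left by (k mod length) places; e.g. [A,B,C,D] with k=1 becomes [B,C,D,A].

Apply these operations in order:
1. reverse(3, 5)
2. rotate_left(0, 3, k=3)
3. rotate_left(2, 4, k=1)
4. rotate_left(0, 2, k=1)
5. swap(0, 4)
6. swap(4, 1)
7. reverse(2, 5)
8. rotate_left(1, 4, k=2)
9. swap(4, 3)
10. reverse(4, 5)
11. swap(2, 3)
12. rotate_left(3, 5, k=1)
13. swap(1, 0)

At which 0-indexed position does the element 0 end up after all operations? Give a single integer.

After 1 (reverse(3, 5)): [0, 4, 2, 3, 5, 1]
After 2 (rotate_left(0, 3, k=3)): [3, 0, 4, 2, 5, 1]
After 3 (rotate_left(2, 4, k=1)): [3, 0, 2, 5, 4, 1]
After 4 (rotate_left(0, 2, k=1)): [0, 2, 3, 5, 4, 1]
After 5 (swap(0, 4)): [4, 2, 3, 5, 0, 1]
After 6 (swap(4, 1)): [4, 0, 3, 5, 2, 1]
After 7 (reverse(2, 5)): [4, 0, 1, 2, 5, 3]
After 8 (rotate_left(1, 4, k=2)): [4, 2, 5, 0, 1, 3]
After 9 (swap(4, 3)): [4, 2, 5, 1, 0, 3]
After 10 (reverse(4, 5)): [4, 2, 5, 1, 3, 0]
After 11 (swap(2, 3)): [4, 2, 1, 5, 3, 0]
After 12 (rotate_left(3, 5, k=1)): [4, 2, 1, 3, 0, 5]
After 13 (swap(1, 0)): [2, 4, 1, 3, 0, 5]

Answer: 4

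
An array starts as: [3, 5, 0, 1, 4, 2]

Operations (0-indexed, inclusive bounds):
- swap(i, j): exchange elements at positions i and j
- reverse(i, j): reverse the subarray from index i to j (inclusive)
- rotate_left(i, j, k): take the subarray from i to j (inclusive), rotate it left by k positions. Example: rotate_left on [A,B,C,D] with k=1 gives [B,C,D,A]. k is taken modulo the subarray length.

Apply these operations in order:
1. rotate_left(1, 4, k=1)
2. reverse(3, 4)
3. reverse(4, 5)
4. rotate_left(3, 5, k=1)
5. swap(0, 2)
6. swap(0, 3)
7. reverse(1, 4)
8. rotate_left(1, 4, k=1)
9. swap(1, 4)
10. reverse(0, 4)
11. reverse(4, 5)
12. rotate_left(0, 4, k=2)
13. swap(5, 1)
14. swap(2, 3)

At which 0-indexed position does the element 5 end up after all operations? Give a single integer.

Answer: 3

Derivation:
After 1 (rotate_left(1, 4, k=1)): [3, 0, 1, 4, 5, 2]
After 2 (reverse(3, 4)): [3, 0, 1, 5, 4, 2]
After 3 (reverse(4, 5)): [3, 0, 1, 5, 2, 4]
After 4 (rotate_left(3, 5, k=1)): [3, 0, 1, 2, 4, 5]
After 5 (swap(0, 2)): [1, 0, 3, 2, 4, 5]
After 6 (swap(0, 3)): [2, 0, 3, 1, 4, 5]
After 7 (reverse(1, 4)): [2, 4, 1, 3, 0, 5]
After 8 (rotate_left(1, 4, k=1)): [2, 1, 3, 0, 4, 5]
After 9 (swap(1, 4)): [2, 4, 3, 0, 1, 5]
After 10 (reverse(0, 4)): [1, 0, 3, 4, 2, 5]
After 11 (reverse(4, 5)): [1, 0, 3, 4, 5, 2]
After 12 (rotate_left(0, 4, k=2)): [3, 4, 5, 1, 0, 2]
After 13 (swap(5, 1)): [3, 2, 5, 1, 0, 4]
After 14 (swap(2, 3)): [3, 2, 1, 5, 0, 4]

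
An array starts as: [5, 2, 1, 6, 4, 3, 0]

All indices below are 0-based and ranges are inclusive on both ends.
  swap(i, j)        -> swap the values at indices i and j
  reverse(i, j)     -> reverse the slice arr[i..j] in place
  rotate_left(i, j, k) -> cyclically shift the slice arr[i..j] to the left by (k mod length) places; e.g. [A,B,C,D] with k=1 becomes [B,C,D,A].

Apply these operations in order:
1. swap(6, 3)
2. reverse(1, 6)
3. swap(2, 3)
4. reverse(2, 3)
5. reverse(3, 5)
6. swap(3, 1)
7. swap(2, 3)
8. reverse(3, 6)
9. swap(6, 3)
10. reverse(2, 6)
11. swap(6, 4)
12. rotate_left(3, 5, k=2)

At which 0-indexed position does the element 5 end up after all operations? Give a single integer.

After 1 (swap(6, 3)): [5, 2, 1, 0, 4, 3, 6]
After 2 (reverse(1, 6)): [5, 6, 3, 4, 0, 1, 2]
After 3 (swap(2, 3)): [5, 6, 4, 3, 0, 1, 2]
After 4 (reverse(2, 3)): [5, 6, 3, 4, 0, 1, 2]
After 5 (reverse(3, 5)): [5, 6, 3, 1, 0, 4, 2]
After 6 (swap(3, 1)): [5, 1, 3, 6, 0, 4, 2]
After 7 (swap(2, 3)): [5, 1, 6, 3, 0, 4, 2]
After 8 (reverse(3, 6)): [5, 1, 6, 2, 4, 0, 3]
After 9 (swap(6, 3)): [5, 1, 6, 3, 4, 0, 2]
After 10 (reverse(2, 6)): [5, 1, 2, 0, 4, 3, 6]
After 11 (swap(6, 4)): [5, 1, 2, 0, 6, 3, 4]
After 12 (rotate_left(3, 5, k=2)): [5, 1, 2, 3, 0, 6, 4]

Answer: 0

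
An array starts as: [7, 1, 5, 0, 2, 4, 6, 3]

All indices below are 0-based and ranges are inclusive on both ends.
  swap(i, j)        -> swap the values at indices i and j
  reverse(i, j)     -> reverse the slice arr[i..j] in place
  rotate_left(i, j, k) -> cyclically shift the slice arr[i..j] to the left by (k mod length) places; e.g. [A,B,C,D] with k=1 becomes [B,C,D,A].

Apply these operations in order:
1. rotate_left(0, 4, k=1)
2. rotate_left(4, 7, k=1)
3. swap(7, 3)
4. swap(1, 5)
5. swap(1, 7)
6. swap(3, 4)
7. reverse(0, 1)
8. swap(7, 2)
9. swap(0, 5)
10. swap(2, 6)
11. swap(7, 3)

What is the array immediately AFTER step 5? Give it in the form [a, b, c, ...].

After 1 (rotate_left(0, 4, k=1)): [1, 5, 0, 2, 7, 4, 6, 3]
After 2 (rotate_left(4, 7, k=1)): [1, 5, 0, 2, 4, 6, 3, 7]
After 3 (swap(7, 3)): [1, 5, 0, 7, 4, 6, 3, 2]
After 4 (swap(1, 5)): [1, 6, 0, 7, 4, 5, 3, 2]
After 5 (swap(1, 7)): [1, 2, 0, 7, 4, 5, 3, 6]

Answer: [1, 2, 0, 7, 4, 5, 3, 6]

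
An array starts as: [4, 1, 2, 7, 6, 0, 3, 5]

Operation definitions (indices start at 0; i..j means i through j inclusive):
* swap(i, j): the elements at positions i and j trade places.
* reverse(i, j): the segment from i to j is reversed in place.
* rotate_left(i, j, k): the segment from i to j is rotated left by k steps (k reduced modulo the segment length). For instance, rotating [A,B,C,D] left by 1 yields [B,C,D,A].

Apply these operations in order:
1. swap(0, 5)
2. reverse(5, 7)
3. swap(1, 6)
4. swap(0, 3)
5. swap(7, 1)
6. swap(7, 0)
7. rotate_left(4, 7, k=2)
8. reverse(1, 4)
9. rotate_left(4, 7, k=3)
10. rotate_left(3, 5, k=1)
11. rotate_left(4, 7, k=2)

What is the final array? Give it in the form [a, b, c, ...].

Answer: [3, 1, 0, 5, 7, 6, 4, 2]

Derivation:
After 1 (swap(0, 5)): [0, 1, 2, 7, 6, 4, 3, 5]
After 2 (reverse(5, 7)): [0, 1, 2, 7, 6, 5, 3, 4]
After 3 (swap(1, 6)): [0, 3, 2, 7, 6, 5, 1, 4]
After 4 (swap(0, 3)): [7, 3, 2, 0, 6, 5, 1, 4]
After 5 (swap(7, 1)): [7, 4, 2, 0, 6, 5, 1, 3]
After 6 (swap(7, 0)): [3, 4, 2, 0, 6, 5, 1, 7]
After 7 (rotate_left(4, 7, k=2)): [3, 4, 2, 0, 1, 7, 6, 5]
After 8 (reverse(1, 4)): [3, 1, 0, 2, 4, 7, 6, 5]
After 9 (rotate_left(4, 7, k=3)): [3, 1, 0, 2, 5, 4, 7, 6]
After 10 (rotate_left(3, 5, k=1)): [3, 1, 0, 5, 4, 2, 7, 6]
After 11 (rotate_left(4, 7, k=2)): [3, 1, 0, 5, 7, 6, 4, 2]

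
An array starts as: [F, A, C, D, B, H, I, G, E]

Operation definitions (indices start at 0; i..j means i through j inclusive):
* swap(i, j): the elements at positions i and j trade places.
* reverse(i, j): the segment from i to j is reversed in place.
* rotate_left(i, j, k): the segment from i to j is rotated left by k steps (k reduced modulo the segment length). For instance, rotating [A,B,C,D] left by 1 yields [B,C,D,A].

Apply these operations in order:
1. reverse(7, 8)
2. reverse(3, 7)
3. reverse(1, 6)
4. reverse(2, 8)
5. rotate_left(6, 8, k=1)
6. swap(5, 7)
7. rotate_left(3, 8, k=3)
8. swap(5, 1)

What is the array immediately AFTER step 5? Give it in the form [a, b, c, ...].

Answer: [F, B, G, D, A, C, I, H, E]

Derivation:
After 1 (reverse(7, 8)): [F, A, C, D, B, H, I, E, G]
After 2 (reverse(3, 7)): [F, A, C, E, I, H, B, D, G]
After 3 (reverse(1, 6)): [F, B, H, I, E, C, A, D, G]
After 4 (reverse(2, 8)): [F, B, G, D, A, C, E, I, H]
After 5 (rotate_left(6, 8, k=1)): [F, B, G, D, A, C, I, H, E]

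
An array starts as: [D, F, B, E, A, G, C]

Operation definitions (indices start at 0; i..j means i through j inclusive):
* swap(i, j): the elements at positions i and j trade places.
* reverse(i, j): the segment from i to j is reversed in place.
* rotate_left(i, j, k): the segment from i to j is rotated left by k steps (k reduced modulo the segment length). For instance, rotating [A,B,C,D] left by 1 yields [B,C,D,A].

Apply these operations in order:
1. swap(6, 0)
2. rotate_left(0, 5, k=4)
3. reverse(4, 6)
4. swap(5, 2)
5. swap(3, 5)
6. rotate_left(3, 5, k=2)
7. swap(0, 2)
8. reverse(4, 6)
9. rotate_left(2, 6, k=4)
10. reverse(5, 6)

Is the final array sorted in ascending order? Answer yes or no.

Answer: no

Derivation:
After 1 (swap(6, 0)): [C, F, B, E, A, G, D]
After 2 (rotate_left(0, 5, k=4)): [A, G, C, F, B, E, D]
After 3 (reverse(4, 6)): [A, G, C, F, D, E, B]
After 4 (swap(5, 2)): [A, G, E, F, D, C, B]
After 5 (swap(3, 5)): [A, G, E, C, D, F, B]
After 6 (rotate_left(3, 5, k=2)): [A, G, E, F, C, D, B]
After 7 (swap(0, 2)): [E, G, A, F, C, D, B]
After 8 (reverse(4, 6)): [E, G, A, F, B, D, C]
After 9 (rotate_left(2, 6, k=4)): [E, G, C, A, F, B, D]
After 10 (reverse(5, 6)): [E, G, C, A, F, D, B]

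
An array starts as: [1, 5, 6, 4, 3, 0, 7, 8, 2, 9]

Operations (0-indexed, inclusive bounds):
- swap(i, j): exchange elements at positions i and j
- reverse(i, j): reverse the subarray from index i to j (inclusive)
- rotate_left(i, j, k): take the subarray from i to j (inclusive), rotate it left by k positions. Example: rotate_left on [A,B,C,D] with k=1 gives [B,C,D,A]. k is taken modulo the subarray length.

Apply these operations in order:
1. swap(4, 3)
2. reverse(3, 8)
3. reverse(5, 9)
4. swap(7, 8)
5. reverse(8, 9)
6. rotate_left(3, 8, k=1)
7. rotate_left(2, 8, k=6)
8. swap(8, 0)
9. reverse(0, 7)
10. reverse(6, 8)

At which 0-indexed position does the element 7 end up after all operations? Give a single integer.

After 1 (swap(4, 3)): [1, 5, 6, 3, 4, 0, 7, 8, 2, 9]
After 2 (reverse(3, 8)): [1, 5, 6, 2, 8, 7, 0, 4, 3, 9]
After 3 (reverse(5, 9)): [1, 5, 6, 2, 8, 9, 3, 4, 0, 7]
After 4 (swap(7, 8)): [1, 5, 6, 2, 8, 9, 3, 0, 4, 7]
After 5 (reverse(8, 9)): [1, 5, 6, 2, 8, 9, 3, 0, 7, 4]
After 6 (rotate_left(3, 8, k=1)): [1, 5, 6, 8, 9, 3, 0, 7, 2, 4]
After 7 (rotate_left(2, 8, k=6)): [1, 5, 2, 6, 8, 9, 3, 0, 7, 4]
After 8 (swap(8, 0)): [7, 5, 2, 6, 8, 9, 3, 0, 1, 4]
After 9 (reverse(0, 7)): [0, 3, 9, 8, 6, 2, 5, 7, 1, 4]
After 10 (reverse(6, 8)): [0, 3, 9, 8, 6, 2, 1, 7, 5, 4]

Answer: 7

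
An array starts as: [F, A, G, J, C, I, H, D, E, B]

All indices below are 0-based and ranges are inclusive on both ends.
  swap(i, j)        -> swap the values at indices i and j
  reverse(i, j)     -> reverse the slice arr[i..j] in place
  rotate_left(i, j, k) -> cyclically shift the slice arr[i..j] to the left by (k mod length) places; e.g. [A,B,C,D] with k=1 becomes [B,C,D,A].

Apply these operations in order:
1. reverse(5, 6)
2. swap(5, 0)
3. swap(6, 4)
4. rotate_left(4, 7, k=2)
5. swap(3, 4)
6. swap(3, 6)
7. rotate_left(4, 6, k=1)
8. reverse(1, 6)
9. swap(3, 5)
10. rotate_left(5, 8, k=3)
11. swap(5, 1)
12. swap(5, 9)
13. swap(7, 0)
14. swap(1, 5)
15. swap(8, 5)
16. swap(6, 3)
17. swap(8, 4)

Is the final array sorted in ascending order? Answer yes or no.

Answer: yes

Derivation:
After 1 (reverse(5, 6)): [F, A, G, J, C, H, I, D, E, B]
After 2 (swap(5, 0)): [H, A, G, J, C, F, I, D, E, B]
After 3 (swap(6, 4)): [H, A, G, J, I, F, C, D, E, B]
After 4 (rotate_left(4, 7, k=2)): [H, A, G, J, C, D, I, F, E, B]
After 5 (swap(3, 4)): [H, A, G, C, J, D, I, F, E, B]
After 6 (swap(3, 6)): [H, A, G, I, J, D, C, F, E, B]
After 7 (rotate_left(4, 6, k=1)): [H, A, G, I, D, C, J, F, E, B]
After 8 (reverse(1, 6)): [H, J, C, D, I, G, A, F, E, B]
After 9 (swap(3, 5)): [H, J, C, G, I, D, A, F, E, B]
After 10 (rotate_left(5, 8, k=3)): [H, J, C, G, I, E, D, A, F, B]
After 11 (swap(5, 1)): [H, E, C, G, I, J, D, A, F, B]
After 12 (swap(5, 9)): [H, E, C, G, I, B, D, A, F, J]
After 13 (swap(7, 0)): [A, E, C, G, I, B, D, H, F, J]
After 14 (swap(1, 5)): [A, B, C, G, I, E, D, H, F, J]
After 15 (swap(8, 5)): [A, B, C, G, I, F, D, H, E, J]
After 16 (swap(6, 3)): [A, B, C, D, I, F, G, H, E, J]
After 17 (swap(8, 4)): [A, B, C, D, E, F, G, H, I, J]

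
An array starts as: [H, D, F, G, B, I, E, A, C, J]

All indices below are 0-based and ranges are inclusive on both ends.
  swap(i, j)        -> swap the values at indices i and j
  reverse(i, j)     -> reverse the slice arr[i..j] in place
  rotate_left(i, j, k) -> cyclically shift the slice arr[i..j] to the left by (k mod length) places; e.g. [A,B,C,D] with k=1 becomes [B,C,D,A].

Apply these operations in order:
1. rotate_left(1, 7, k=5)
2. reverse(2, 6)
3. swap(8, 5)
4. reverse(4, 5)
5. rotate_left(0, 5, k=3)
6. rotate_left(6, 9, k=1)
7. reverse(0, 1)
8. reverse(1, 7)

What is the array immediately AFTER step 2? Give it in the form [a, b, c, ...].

Answer: [H, E, B, G, F, D, A, I, C, J]

Derivation:
After 1 (rotate_left(1, 7, k=5)): [H, E, A, D, F, G, B, I, C, J]
After 2 (reverse(2, 6)): [H, E, B, G, F, D, A, I, C, J]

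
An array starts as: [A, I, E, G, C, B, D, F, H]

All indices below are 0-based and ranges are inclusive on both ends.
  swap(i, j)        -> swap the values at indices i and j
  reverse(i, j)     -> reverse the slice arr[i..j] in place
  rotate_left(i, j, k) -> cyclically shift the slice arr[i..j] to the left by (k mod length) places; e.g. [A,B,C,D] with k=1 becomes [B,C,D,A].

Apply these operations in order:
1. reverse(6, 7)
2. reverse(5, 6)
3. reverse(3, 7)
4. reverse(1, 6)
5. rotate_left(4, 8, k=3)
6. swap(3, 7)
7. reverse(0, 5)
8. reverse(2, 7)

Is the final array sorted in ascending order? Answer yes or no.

After 1 (reverse(6, 7)): [A, I, E, G, C, B, F, D, H]
After 2 (reverse(5, 6)): [A, I, E, G, C, F, B, D, H]
After 3 (reverse(3, 7)): [A, I, E, D, B, F, C, G, H]
After 4 (reverse(1, 6)): [A, C, F, B, D, E, I, G, H]
After 5 (rotate_left(4, 8, k=3)): [A, C, F, B, G, H, D, E, I]
After 6 (swap(3, 7)): [A, C, F, E, G, H, D, B, I]
After 7 (reverse(0, 5)): [H, G, E, F, C, A, D, B, I]
After 8 (reverse(2, 7)): [H, G, B, D, A, C, F, E, I]

Answer: no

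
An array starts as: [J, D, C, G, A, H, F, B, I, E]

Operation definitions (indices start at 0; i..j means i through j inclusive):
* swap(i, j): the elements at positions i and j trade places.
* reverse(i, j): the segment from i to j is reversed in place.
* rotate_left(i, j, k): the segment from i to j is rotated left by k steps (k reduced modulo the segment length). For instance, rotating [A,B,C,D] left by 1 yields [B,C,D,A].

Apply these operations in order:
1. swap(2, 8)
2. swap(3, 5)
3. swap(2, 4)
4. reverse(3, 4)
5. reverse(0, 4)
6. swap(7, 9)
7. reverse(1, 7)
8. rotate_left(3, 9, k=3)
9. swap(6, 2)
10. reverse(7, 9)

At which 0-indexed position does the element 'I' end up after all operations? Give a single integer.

Answer: 4

Derivation:
After 1 (swap(2, 8)): [J, D, I, G, A, H, F, B, C, E]
After 2 (swap(3, 5)): [J, D, I, H, A, G, F, B, C, E]
After 3 (swap(2, 4)): [J, D, A, H, I, G, F, B, C, E]
After 4 (reverse(3, 4)): [J, D, A, I, H, G, F, B, C, E]
After 5 (reverse(0, 4)): [H, I, A, D, J, G, F, B, C, E]
After 6 (swap(7, 9)): [H, I, A, D, J, G, F, E, C, B]
After 7 (reverse(1, 7)): [H, E, F, G, J, D, A, I, C, B]
After 8 (rotate_left(3, 9, k=3)): [H, E, F, A, I, C, B, G, J, D]
After 9 (swap(6, 2)): [H, E, B, A, I, C, F, G, J, D]
After 10 (reverse(7, 9)): [H, E, B, A, I, C, F, D, J, G]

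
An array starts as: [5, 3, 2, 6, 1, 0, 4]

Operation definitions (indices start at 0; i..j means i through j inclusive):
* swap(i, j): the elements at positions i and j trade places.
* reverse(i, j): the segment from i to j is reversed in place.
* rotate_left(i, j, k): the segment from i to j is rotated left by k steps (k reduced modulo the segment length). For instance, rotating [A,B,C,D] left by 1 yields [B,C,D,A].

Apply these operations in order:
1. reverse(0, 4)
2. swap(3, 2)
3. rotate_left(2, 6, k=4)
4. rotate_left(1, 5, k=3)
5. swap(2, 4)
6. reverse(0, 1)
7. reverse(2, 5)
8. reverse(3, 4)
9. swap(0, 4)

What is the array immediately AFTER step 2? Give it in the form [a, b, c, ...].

After 1 (reverse(0, 4)): [1, 6, 2, 3, 5, 0, 4]
After 2 (swap(3, 2)): [1, 6, 3, 2, 5, 0, 4]

Answer: [1, 6, 3, 2, 5, 0, 4]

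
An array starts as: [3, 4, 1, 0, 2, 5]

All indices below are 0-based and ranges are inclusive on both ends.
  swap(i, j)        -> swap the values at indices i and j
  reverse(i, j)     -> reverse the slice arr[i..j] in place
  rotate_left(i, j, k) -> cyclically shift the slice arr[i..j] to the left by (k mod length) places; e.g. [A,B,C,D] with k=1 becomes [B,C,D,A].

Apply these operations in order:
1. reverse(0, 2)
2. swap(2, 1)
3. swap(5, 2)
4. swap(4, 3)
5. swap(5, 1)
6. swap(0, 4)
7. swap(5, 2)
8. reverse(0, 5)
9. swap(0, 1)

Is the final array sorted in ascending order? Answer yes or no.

After 1 (reverse(0, 2)): [1, 4, 3, 0, 2, 5]
After 2 (swap(2, 1)): [1, 3, 4, 0, 2, 5]
After 3 (swap(5, 2)): [1, 3, 5, 0, 2, 4]
After 4 (swap(4, 3)): [1, 3, 5, 2, 0, 4]
After 5 (swap(5, 1)): [1, 4, 5, 2, 0, 3]
After 6 (swap(0, 4)): [0, 4, 5, 2, 1, 3]
After 7 (swap(5, 2)): [0, 4, 3, 2, 1, 5]
After 8 (reverse(0, 5)): [5, 1, 2, 3, 4, 0]
After 9 (swap(0, 1)): [1, 5, 2, 3, 4, 0]

Answer: no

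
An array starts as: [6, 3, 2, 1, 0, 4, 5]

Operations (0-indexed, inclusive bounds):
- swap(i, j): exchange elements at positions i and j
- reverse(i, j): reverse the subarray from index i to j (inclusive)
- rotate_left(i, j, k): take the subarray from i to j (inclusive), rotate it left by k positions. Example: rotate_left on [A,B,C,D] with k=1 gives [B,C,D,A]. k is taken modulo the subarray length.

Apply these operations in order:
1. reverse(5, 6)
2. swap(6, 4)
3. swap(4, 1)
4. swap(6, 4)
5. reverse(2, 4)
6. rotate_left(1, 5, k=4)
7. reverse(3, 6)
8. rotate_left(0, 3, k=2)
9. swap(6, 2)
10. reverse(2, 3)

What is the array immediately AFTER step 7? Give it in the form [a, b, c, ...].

Answer: [6, 5, 4, 3, 2, 1, 0]

Derivation:
After 1 (reverse(5, 6)): [6, 3, 2, 1, 0, 5, 4]
After 2 (swap(6, 4)): [6, 3, 2, 1, 4, 5, 0]
After 3 (swap(4, 1)): [6, 4, 2, 1, 3, 5, 0]
After 4 (swap(6, 4)): [6, 4, 2, 1, 0, 5, 3]
After 5 (reverse(2, 4)): [6, 4, 0, 1, 2, 5, 3]
After 6 (rotate_left(1, 5, k=4)): [6, 5, 4, 0, 1, 2, 3]
After 7 (reverse(3, 6)): [6, 5, 4, 3, 2, 1, 0]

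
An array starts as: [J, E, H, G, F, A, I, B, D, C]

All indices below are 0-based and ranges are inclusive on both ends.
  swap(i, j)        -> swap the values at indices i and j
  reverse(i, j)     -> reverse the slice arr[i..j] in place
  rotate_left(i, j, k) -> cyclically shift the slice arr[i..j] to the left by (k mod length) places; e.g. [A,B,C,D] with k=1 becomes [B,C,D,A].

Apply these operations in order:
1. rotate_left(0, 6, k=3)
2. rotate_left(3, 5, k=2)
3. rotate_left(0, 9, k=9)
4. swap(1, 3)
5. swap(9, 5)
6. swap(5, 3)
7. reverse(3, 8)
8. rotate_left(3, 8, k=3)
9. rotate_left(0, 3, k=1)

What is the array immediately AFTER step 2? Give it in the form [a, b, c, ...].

Answer: [G, F, A, E, I, J, H, B, D, C]

Derivation:
After 1 (rotate_left(0, 6, k=3)): [G, F, A, I, J, E, H, B, D, C]
After 2 (rotate_left(3, 5, k=2)): [G, F, A, E, I, J, H, B, D, C]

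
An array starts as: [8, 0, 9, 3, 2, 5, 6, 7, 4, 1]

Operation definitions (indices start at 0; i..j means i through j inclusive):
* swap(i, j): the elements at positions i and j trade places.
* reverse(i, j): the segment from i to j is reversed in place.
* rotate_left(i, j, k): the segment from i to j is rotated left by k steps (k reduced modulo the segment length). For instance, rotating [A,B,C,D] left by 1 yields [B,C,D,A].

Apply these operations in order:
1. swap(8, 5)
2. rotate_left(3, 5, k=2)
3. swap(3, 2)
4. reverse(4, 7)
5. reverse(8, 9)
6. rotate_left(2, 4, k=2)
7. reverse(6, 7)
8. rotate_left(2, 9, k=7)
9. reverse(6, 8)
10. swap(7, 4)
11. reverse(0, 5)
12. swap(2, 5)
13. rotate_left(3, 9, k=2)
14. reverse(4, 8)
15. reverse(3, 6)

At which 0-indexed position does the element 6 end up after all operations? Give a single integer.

Answer: 3

Derivation:
After 1 (swap(8, 5)): [8, 0, 9, 3, 2, 4, 6, 7, 5, 1]
After 2 (rotate_left(3, 5, k=2)): [8, 0, 9, 4, 3, 2, 6, 7, 5, 1]
After 3 (swap(3, 2)): [8, 0, 4, 9, 3, 2, 6, 7, 5, 1]
After 4 (reverse(4, 7)): [8, 0, 4, 9, 7, 6, 2, 3, 5, 1]
After 5 (reverse(8, 9)): [8, 0, 4, 9, 7, 6, 2, 3, 1, 5]
After 6 (rotate_left(2, 4, k=2)): [8, 0, 7, 4, 9, 6, 2, 3, 1, 5]
After 7 (reverse(6, 7)): [8, 0, 7, 4, 9, 6, 3, 2, 1, 5]
After 8 (rotate_left(2, 9, k=7)): [8, 0, 5, 7, 4, 9, 6, 3, 2, 1]
After 9 (reverse(6, 8)): [8, 0, 5, 7, 4, 9, 2, 3, 6, 1]
After 10 (swap(7, 4)): [8, 0, 5, 7, 3, 9, 2, 4, 6, 1]
After 11 (reverse(0, 5)): [9, 3, 7, 5, 0, 8, 2, 4, 6, 1]
After 12 (swap(2, 5)): [9, 3, 8, 5, 0, 7, 2, 4, 6, 1]
After 13 (rotate_left(3, 9, k=2)): [9, 3, 8, 7, 2, 4, 6, 1, 5, 0]
After 14 (reverse(4, 8)): [9, 3, 8, 7, 5, 1, 6, 4, 2, 0]
After 15 (reverse(3, 6)): [9, 3, 8, 6, 1, 5, 7, 4, 2, 0]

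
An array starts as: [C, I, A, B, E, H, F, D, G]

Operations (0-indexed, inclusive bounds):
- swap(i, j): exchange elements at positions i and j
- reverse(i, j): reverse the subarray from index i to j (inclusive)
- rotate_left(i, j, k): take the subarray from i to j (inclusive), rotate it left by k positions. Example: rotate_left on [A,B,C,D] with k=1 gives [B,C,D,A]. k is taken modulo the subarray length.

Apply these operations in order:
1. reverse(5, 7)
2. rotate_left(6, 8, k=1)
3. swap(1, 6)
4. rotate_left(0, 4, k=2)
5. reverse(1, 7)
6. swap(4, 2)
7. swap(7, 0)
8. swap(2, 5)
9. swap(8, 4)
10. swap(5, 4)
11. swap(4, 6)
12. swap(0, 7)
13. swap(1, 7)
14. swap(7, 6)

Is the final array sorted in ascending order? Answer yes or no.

After 1 (reverse(5, 7)): [C, I, A, B, E, D, F, H, G]
After 2 (rotate_left(6, 8, k=1)): [C, I, A, B, E, D, H, G, F]
After 3 (swap(1, 6)): [C, H, A, B, E, D, I, G, F]
After 4 (rotate_left(0, 4, k=2)): [A, B, E, C, H, D, I, G, F]
After 5 (reverse(1, 7)): [A, G, I, D, H, C, E, B, F]
After 6 (swap(4, 2)): [A, G, H, D, I, C, E, B, F]
After 7 (swap(7, 0)): [B, G, H, D, I, C, E, A, F]
After 8 (swap(2, 5)): [B, G, C, D, I, H, E, A, F]
After 9 (swap(8, 4)): [B, G, C, D, F, H, E, A, I]
After 10 (swap(5, 4)): [B, G, C, D, H, F, E, A, I]
After 11 (swap(4, 6)): [B, G, C, D, E, F, H, A, I]
After 12 (swap(0, 7)): [A, G, C, D, E, F, H, B, I]
After 13 (swap(1, 7)): [A, B, C, D, E, F, H, G, I]
After 14 (swap(7, 6)): [A, B, C, D, E, F, G, H, I]

Answer: yes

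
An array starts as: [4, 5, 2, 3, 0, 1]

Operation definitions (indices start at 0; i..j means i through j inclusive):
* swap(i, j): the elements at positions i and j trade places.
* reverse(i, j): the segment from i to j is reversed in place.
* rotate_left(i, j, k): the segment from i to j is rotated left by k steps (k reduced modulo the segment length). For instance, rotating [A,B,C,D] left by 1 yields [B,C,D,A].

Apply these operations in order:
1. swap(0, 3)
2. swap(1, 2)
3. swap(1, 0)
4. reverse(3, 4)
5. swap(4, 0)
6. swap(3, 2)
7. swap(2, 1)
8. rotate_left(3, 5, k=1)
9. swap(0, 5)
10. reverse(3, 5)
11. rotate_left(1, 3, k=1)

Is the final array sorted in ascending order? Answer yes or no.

Answer: no

Derivation:
After 1 (swap(0, 3)): [3, 5, 2, 4, 0, 1]
After 2 (swap(1, 2)): [3, 2, 5, 4, 0, 1]
After 3 (swap(1, 0)): [2, 3, 5, 4, 0, 1]
After 4 (reverse(3, 4)): [2, 3, 5, 0, 4, 1]
After 5 (swap(4, 0)): [4, 3, 5, 0, 2, 1]
After 6 (swap(3, 2)): [4, 3, 0, 5, 2, 1]
After 7 (swap(2, 1)): [4, 0, 3, 5, 2, 1]
After 8 (rotate_left(3, 5, k=1)): [4, 0, 3, 2, 1, 5]
After 9 (swap(0, 5)): [5, 0, 3, 2, 1, 4]
After 10 (reverse(3, 5)): [5, 0, 3, 4, 1, 2]
After 11 (rotate_left(1, 3, k=1)): [5, 3, 4, 0, 1, 2]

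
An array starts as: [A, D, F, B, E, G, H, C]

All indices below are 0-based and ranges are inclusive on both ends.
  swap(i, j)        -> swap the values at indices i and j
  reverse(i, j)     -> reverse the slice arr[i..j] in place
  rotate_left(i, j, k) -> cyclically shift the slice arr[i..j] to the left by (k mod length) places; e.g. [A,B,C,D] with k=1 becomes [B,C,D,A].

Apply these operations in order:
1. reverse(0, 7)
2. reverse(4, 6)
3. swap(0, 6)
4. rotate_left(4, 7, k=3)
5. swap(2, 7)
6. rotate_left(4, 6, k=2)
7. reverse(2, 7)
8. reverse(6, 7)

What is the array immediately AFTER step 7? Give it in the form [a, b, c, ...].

Answer: [B, H, G, D, A, F, E, C]

Derivation:
After 1 (reverse(0, 7)): [C, H, G, E, B, F, D, A]
After 2 (reverse(4, 6)): [C, H, G, E, D, F, B, A]
After 3 (swap(0, 6)): [B, H, G, E, D, F, C, A]
After 4 (rotate_left(4, 7, k=3)): [B, H, G, E, A, D, F, C]
After 5 (swap(2, 7)): [B, H, C, E, A, D, F, G]
After 6 (rotate_left(4, 6, k=2)): [B, H, C, E, F, A, D, G]
After 7 (reverse(2, 7)): [B, H, G, D, A, F, E, C]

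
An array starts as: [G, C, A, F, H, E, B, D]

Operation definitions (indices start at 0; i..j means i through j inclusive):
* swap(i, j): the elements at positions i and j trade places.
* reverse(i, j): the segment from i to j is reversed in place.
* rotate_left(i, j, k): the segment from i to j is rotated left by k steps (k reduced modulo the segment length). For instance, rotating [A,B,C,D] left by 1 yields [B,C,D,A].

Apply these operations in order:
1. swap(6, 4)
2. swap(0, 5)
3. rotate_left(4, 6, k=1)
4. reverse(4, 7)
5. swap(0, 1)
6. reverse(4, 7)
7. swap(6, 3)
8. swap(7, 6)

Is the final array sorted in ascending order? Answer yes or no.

Answer: no

Derivation:
After 1 (swap(6, 4)): [G, C, A, F, B, E, H, D]
After 2 (swap(0, 5)): [E, C, A, F, B, G, H, D]
After 3 (rotate_left(4, 6, k=1)): [E, C, A, F, G, H, B, D]
After 4 (reverse(4, 7)): [E, C, A, F, D, B, H, G]
After 5 (swap(0, 1)): [C, E, A, F, D, B, H, G]
After 6 (reverse(4, 7)): [C, E, A, F, G, H, B, D]
After 7 (swap(6, 3)): [C, E, A, B, G, H, F, D]
After 8 (swap(7, 6)): [C, E, A, B, G, H, D, F]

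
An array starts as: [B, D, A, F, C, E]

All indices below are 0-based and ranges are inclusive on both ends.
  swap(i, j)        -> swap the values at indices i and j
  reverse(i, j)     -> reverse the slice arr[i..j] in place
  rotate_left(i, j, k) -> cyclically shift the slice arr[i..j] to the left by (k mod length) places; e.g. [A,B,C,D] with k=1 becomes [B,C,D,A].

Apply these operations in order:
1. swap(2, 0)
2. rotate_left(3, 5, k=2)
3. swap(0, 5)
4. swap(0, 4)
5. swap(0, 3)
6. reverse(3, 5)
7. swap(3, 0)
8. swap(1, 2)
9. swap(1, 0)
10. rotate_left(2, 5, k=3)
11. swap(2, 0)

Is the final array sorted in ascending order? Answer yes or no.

Answer: no

Derivation:
After 1 (swap(2, 0)): [A, D, B, F, C, E]
After 2 (rotate_left(3, 5, k=2)): [A, D, B, E, F, C]
After 3 (swap(0, 5)): [C, D, B, E, F, A]
After 4 (swap(0, 4)): [F, D, B, E, C, A]
After 5 (swap(0, 3)): [E, D, B, F, C, A]
After 6 (reverse(3, 5)): [E, D, B, A, C, F]
After 7 (swap(3, 0)): [A, D, B, E, C, F]
After 8 (swap(1, 2)): [A, B, D, E, C, F]
After 9 (swap(1, 0)): [B, A, D, E, C, F]
After 10 (rotate_left(2, 5, k=3)): [B, A, F, D, E, C]
After 11 (swap(2, 0)): [F, A, B, D, E, C]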